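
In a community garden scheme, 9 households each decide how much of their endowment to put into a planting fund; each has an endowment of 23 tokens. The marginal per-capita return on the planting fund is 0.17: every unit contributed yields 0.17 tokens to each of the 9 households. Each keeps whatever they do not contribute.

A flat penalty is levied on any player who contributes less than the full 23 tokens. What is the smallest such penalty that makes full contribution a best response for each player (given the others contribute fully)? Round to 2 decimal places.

19.09 tokens

Given the others contribute fully, the best deviation is to contribute 0 (any partial contribution still incurs the fine and gives up units whose private return 0.17 is below 1).
Deviating from 23 to 0 saves 23 tokens but forfeits the deviator's share of the drop in the planting fund: 0.17 × 23 = 3.91.
So the deviation gain is 23 − 3.91 = 19.09, and the fine must be at least 19.09 tokens to wipe it out.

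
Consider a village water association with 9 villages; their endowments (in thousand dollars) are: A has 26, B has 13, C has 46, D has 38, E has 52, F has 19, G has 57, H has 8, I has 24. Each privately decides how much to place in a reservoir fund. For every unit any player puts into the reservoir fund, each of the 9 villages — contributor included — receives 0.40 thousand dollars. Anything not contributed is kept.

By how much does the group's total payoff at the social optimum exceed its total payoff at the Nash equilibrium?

The private return per contributed unit is 0.40 < 1 for everyone, so the Nash equilibrium is zero contribution and the group total is Σ E_j = 26 + 13 + 46 + 38 + 52 + 19 + 57 + 8 + 24 = 283.
Each contributed unit returns 3.600 to the group, so the social optimum is full contribution by everyone: group total = 3.600 × 283 = 1018.80.
Efficiency loss = (3.600 − 1) × 283 = 735.80.

735.80 thousand dollars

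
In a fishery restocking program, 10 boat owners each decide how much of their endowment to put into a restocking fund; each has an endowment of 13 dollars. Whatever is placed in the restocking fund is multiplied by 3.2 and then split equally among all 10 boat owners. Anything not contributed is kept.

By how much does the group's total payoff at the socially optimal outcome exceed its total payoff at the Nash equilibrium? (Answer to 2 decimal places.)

Each contributed unit returns 3.2/10 = 0.3200 to its contributor — below 1 — so contributing 0 is dominant for every player. At the Nash equilibrium everyone keeps their 13, and the group total is 10 × 13 = 130.
Each contributed unit returns 3.200 to the group as a whole (0.3200 to each of 10 players), which exceeds 1, so the social optimum is full contribution: group total = 3.200 × 130 = 416.00.
Efficiency loss = 416.00 − 130 = 286.00.

286.00 dollars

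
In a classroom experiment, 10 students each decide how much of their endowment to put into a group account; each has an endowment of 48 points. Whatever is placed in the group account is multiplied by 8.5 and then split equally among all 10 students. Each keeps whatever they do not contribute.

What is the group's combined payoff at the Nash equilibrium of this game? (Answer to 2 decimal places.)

Each contributed unit returns 8.5/10 = 0.8500 to its contributor — below 1 — so contributing 0 is dominant for every player. At the Nash equilibrium everyone keeps their 48, and the group total is 10 × 48 = 480.

480.00 points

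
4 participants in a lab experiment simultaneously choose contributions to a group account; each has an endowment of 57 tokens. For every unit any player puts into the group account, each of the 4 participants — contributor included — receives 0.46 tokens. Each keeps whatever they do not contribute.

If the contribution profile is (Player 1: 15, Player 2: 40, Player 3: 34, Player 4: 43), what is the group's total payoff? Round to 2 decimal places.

338.88 tokens

Total contributed: 15 + 40 + 34 + 43 = 132; total kept: 4 × 57 − 132 = 96.
The group account pays out 0.46 × 4 × 132 = 242.88 in aggregate.
Group total = 96 + 242.88 = 338.88.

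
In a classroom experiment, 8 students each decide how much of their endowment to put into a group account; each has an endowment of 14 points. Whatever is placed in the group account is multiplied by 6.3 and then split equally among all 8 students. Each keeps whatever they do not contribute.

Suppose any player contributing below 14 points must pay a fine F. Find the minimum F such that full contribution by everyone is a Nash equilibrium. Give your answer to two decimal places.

2.98 points

Given the others contribute fully, the best deviation is to contribute 0 (any partial contribution still incurs the fine and gives up units whose private return 0.7875 is below 1).
Deviating from 14 to 0 saves 14 points but forfeits the deviator's share of the drop in the group account: 6.3/8 × 14 = 11.02.
So the deviation gain is 14 − 11.02 = 2.98, and the fine must be at least 2.98 points to wipe it out.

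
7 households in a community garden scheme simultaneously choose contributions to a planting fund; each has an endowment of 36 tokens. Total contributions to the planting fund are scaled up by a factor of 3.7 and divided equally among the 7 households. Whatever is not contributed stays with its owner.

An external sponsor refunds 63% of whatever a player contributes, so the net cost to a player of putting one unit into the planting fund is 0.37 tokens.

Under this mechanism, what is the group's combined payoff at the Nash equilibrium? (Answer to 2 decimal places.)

Under the mechanism each unit contributed yields (3.7/7) / 0.37 = 1.4286 back to its contributor per unit of net cost, which exceeds 1, making full contribution the dominant choice for everyone.
At the Nash equilibrium everyone contributes 36. Group total payoff = 7 × (36 × 0.63 + 3.7 × 36) = 1091.16.

1091.16 tokens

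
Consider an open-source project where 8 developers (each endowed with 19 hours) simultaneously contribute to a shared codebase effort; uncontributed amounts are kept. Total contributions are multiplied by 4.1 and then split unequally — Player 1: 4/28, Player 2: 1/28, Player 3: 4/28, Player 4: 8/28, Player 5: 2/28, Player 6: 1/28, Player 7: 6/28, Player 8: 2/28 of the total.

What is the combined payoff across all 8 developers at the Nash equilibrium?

210.90 hours

Player j's private return per contributed unit is 4.1 × (j's share). Contributing is weakly dominant for j when that share is at least 1/4.1 = 0.2439, and contributing 0 is dominant otherwise.
Only Player 4 (8/28) clears that bar, contributing 19; the remaining 7 contribute 0. Total contributed: 19.
The shared codebase effort pays out 4.1 × 19 = 77.90 in total (split across the unequal shares, but the aggregate is all that matters for the group sum).
The 7 free-riders keep 19 each, adding 133. Group total = 133 + 77.90 = 210.90.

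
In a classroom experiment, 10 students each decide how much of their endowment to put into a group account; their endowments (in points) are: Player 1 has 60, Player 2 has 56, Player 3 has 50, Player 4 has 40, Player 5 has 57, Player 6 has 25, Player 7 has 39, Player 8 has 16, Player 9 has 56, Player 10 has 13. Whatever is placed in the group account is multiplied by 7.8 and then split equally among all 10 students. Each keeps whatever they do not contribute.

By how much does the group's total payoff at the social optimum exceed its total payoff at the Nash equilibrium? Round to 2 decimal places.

2801.60 points

The private return per contributed unit is 7.8/10 = 0.7800 < 1 for every player regardless of endowment, so the Nash equilibrium is zero contribution and the group total is Σ E_j = 60 + 56 + 50 + 40 + 57 + 25 + 39 + 16 + 56 + 13 = 412.
Each contributed unit returns 7.800 to the group, so the social optimum is full contribution by everyone: group total = 7.800 × 412 = 3213.60.
Efficiency loss = (7.800 − 1) × 412 = 2801.60.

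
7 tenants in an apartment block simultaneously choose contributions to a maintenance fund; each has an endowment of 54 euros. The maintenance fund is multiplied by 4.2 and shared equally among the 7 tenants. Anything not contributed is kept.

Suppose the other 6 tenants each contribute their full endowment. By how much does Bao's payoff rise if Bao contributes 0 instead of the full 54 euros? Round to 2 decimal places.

21.60 euros

Switching from a contribution of 54 to 0 lets Bao keep an extra 54 euros, but lowers the maintenance fund by 54, which costs Bao their own share of that drop: 4.2/7 × 54 = 32.40.
Net gain = 54 − 32.40 = 21.60. The private return per contributed unit (0.6000) is below 1, so free-riding is indeed the best response regardless of what the others do.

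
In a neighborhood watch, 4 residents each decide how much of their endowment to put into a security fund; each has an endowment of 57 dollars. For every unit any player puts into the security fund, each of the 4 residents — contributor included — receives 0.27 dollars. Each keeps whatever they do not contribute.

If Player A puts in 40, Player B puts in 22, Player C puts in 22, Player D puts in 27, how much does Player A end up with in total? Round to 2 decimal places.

46.97 dollars

Total contributed: 40 + 22 + 22 + 27 = 111.
Each receives 0.27 × 111 = 29.97 from the security fund.
Player A keeps 57 − 40 = 17, so Player A's payoff is 17 + 29.97 = 46.97.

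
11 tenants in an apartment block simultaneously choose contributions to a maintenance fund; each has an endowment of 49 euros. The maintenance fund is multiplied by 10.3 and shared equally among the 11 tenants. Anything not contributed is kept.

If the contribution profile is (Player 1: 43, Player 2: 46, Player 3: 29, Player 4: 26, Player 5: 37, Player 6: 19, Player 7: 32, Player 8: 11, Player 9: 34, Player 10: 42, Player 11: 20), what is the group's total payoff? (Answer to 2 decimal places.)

Total contributed: 43 + 46 + 29 + 26 + 37 + 19 + 32 + 11 + 34 + 42 + 20 = 339; total kept: 11 × 49 − 339 = 200.
The maintenance fund pays out 10.3 × 339 = 3491.70 in aggregate.
Group total = 200 + 3491.70 = 3691.70.

3691.70 euros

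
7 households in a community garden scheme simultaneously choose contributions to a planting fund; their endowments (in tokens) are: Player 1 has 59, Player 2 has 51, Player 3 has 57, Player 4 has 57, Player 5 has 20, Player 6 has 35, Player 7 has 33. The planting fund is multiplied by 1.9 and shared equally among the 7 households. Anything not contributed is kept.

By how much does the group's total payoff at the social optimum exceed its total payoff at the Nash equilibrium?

280.80 tokens

The private return per contributed unit is 1.9/7 = 0.2714 < 1 for every player regardless of endowment, so the Nash equilibrium is zero contribution and the group total is Σ E_j = 59 + 51 + 57 + 57 + 20 + 35 + 33 = 312.
Each contributed unit returns 1.900 to the group, so the social optimum is full contribution by everyone: group total = 1.900 × 312 = 592.80.
Efficiency loss = (1.900 − 1) × 312 = 280.80.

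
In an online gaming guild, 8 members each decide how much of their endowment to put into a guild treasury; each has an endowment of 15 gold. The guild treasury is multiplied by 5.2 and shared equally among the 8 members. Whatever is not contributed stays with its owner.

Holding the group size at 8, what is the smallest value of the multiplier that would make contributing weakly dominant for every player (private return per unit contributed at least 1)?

8

A contributed unit returns (multiplier)/8 to its contributor.
This reaches 1 exactly when the multiplier is 8.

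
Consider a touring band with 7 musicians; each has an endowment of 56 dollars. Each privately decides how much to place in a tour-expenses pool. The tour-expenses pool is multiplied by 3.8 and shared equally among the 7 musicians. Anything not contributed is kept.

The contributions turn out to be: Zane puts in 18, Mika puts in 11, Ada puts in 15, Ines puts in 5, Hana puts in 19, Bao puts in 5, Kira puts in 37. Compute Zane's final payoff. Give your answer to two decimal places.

97.71 dollars

Total contributed: 18 + 11 + 15 + 5 + 19 + 5 + 37 = 110.
Each receives 3.8 × 110 / 7 = 59.71 from the tour-expenses pool.
Zane keeps 56 − 18 = 38, so Zane's payoff is 38 + 59.71 = 97.71.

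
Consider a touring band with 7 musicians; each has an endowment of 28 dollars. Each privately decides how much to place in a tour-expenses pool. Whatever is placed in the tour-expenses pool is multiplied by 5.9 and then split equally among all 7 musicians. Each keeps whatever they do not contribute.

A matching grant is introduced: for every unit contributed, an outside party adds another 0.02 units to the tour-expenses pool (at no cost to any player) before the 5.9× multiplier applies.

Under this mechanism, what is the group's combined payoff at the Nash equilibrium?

196.00 dollars

The effective private return is 5.9 × 1.02 / 7 = 0.8597, which is still under 1, so the mechanism doesn't change anyone's dominant strategy: zero contribution.
At the Nash equilibrium no one contributes; group total payoff = 7 × 28 = 196.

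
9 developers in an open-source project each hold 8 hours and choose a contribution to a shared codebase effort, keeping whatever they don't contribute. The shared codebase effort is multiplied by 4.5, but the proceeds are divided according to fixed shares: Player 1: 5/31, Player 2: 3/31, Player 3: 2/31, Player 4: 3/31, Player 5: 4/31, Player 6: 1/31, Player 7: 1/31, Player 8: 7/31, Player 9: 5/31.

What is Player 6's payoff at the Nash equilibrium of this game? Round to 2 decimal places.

9.16 hours

Player j's private return per contributed unit is 4.5 × (j's share). Contributing is weakly dominant for j when that share is at least 1/4.5 = 0.2222, and contributing 0 is dominant otherwise.
Player 8 alone (share 7/31) is above the threshold, contributing 8; the remaining 8 contribute 0. Total contributed: 8.
Player 6 keeps 8 and receives 4.5 × 8 × 1/31 = 1.16 from the shared codebase effort, for a payoff of 9.16.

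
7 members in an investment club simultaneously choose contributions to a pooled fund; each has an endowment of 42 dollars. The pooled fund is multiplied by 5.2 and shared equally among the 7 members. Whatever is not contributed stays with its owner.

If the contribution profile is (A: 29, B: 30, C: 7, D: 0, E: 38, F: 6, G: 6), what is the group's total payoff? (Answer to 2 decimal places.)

781.20 dollars

Total contributed: 29 + 30 + 7 + 0 + 38 + 6 + 6 = 116; total kept: 7 × 42 − 116 = 178.
The pooled fund pays out 5.2 × 116 = 603.20 in aggregate.
Group total = 178 + 603.20 = 781.20.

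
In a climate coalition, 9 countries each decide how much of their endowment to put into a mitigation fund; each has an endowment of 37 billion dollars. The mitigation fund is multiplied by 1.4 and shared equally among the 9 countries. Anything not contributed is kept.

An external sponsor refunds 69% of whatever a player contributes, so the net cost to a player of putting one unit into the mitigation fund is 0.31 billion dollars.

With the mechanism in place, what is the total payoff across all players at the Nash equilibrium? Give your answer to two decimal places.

With the mechanism, a contributed unit returns (1.4/9) / 0.31 = 0.5018 per unit of net cost — still below 1 — so contributing 0 remains dominant for every player.
Everyone keeps their endowment and the group total is 9 × 37 = 333.

333.00 billion dollars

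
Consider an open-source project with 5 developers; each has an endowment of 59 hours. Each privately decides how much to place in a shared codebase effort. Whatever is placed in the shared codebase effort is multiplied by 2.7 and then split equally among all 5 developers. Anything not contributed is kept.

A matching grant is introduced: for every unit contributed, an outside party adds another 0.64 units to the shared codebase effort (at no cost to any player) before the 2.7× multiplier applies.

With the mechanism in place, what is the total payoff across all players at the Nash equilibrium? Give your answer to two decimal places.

295.00 hours

With the mechanism, a contributed unit returns 2.7 × 1.64 / 5 = 0.8856 per unit of net cost — still below 1 — so contributing 0 remains dominant for every player.
Everyone keeps their endowment and the group total is 5 × 59 = 295.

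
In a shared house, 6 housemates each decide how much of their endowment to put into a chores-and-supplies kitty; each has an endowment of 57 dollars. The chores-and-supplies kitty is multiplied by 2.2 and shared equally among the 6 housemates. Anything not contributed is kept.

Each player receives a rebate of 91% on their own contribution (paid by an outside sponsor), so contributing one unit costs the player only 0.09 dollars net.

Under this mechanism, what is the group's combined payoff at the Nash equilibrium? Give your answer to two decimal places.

Under the mechanism each unit contributed yields (2.2/6) / 0.09 = 4.0741 back to its contributor per unit of net cost, which exceeds 1, making full contribution the dominant choice for everyone.
At the Nash equilibrium everyone contributes 57. Group total payoff = 6 × (57 × 0.91 + 2.2 × 57) = 1063.62.

1063.62 dollars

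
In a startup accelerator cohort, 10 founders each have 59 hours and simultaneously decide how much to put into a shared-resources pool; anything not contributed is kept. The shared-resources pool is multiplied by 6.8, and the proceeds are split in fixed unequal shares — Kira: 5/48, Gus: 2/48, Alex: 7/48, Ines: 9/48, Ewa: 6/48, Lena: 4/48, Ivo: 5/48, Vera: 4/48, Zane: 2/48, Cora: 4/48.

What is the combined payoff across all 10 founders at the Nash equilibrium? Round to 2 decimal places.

932.20 hours

Each unit j contributes comes back to j as 6.8 × (j's share), so j prefers to contribute only if that share exceeds 1/6.8 = 0.1471; otherwise keeping the unit dominates.
Ines alone (share 9/48) is above the threshold, contributing 59; the remaining 9 contribute 0. Total contributed: 59.
The shared-resources pool pays out 6.8 × 59 = 401.20 in total (split across the unequal shares, but the aggregate is all that matters for the group sum).
The 9 free-riders keep 59 each, adding 531. Group total = 531 + 401.20 = 932.20.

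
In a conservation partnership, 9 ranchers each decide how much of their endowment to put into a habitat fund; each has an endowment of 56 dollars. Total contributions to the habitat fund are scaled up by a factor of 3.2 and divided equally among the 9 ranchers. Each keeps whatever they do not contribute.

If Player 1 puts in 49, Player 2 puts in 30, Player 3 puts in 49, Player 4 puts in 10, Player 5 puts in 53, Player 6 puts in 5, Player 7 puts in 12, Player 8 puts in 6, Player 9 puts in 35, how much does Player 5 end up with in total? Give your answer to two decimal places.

91.53 dollars

Total contributed: 49 + 30 + 49 + 10 + 53 + 5 + 12 + 6 + 35 = 249.
Each receives 3.2 × 249 / 9 = 88.53 from the habitat fund.
Player 5 keeps 56 − 53 = 3, so Player 5's payoff is 3 + 88.53 = 91.53.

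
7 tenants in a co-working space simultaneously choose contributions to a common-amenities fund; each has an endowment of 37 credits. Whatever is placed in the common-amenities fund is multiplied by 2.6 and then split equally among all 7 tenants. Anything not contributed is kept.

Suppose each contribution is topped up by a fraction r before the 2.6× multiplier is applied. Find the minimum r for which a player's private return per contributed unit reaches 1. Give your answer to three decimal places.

1.692

With matching at rate r, one contributed unit becomes (1 + r) in the common-amenities fund and returns 2.6 × (1 + r) / 7 to the contributor.
Setting this equal to 1: 1 + r = 7/2.6 = 2.6923.
So the minimum matching rate is r = 2.6923 − 1 = 1.692.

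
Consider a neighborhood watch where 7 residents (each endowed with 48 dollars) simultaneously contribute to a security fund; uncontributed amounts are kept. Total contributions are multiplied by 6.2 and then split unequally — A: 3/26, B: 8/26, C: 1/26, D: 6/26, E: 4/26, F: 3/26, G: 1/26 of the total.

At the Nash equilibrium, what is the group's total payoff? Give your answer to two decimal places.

For player j, contributing a unit is worthwhile iff 6.2 × (j's share) ≥ 1, i.e. iff j's share is at least 0.1613.
B and D are above the threshold, contributing 48 each; the remaining 5 contribute 0. Total contributed: 96.
The security fund pays out 6.2 × 96 = 595.20 in total (split across the unequal shares, but the aggregate is all that matters for the group sum).
The 5 free-riders keep 48 each, adding 240. Group total = 240 + 595.20 = 835.20.

835.20 dollars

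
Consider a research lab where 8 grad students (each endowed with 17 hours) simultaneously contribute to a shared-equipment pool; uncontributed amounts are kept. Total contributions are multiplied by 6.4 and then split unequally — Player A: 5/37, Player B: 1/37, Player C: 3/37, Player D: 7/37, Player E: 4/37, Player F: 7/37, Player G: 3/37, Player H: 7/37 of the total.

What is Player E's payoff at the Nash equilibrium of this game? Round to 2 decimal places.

52.29 hours

For player j, contributing a unit is worthwhile iff 6.4 × (j's share) ≥ 1, i.e. iff j's share is at least 0.1563.
The shares above 0.1563 belong to Player D, Player F and Player H, contributing 17 each; the remaining 5 contribute 0. Total contributed: 51.
Player E keeps 17 and receives 6.4 × 51 × 4/37 = 35.29 from the shared-equipment pool, for a payoff of 52.29.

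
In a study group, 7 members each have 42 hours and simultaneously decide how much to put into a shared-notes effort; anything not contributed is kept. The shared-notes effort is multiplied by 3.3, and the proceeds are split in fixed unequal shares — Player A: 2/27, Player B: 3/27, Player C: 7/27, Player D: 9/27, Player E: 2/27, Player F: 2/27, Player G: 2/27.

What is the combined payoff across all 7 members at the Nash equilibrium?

A player with share s gets back 3.3·s per unit contributed, so full contribution is dominant for anyone with s > 1/3.3 = 0.3030 and zero contribution is dominant for anyone below.
Player D alone (share 9/27) is above the threshold, contributing 42; the remaining 6 contribute 0. Total contributed: 42.
The shared-notes effort pays out 3.3 × 42 = 138.60 in total (split across the unequal shares, but the aggregate is all that matters for the group sum).
The 6 free-riders keep 42 each, adding 252. Group total = 252 + 138.60 = 390.60.

390.60 hours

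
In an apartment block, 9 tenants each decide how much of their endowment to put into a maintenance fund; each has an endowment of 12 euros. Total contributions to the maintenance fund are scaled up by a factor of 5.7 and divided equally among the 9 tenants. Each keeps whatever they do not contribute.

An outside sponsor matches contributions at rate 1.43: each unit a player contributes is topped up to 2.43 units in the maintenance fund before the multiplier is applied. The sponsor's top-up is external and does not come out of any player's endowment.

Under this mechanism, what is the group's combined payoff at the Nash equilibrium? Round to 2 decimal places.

1495.91 euros

With the mechanism, a contributed unit returns 5.7 × 2.43 / 9 = 1.5390 per unit of net cost to the contributor — now above 1 — so contributing fully is weakly dominant for every player.
At the Nash equilibrium everyone contributes 12. Group total payoff = 5.7 × 2.43 × 108 = 1495.91.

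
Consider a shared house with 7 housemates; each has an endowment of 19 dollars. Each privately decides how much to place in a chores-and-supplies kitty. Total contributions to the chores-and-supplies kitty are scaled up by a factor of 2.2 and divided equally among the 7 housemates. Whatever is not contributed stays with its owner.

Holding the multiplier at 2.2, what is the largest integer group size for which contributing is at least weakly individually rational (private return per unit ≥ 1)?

Private return per unit is 2.2/(group size), which is ≥ 1 whenever the group size is ≤ 2.2.
The largest such integer is 2.

2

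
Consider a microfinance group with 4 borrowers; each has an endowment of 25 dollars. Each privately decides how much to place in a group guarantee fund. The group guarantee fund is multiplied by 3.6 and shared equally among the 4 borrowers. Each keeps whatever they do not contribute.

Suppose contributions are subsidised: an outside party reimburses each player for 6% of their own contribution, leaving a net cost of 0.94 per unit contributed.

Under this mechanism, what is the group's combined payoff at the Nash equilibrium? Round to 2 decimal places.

With the mechanism, a contributed unit returns (3.6/4) / 0.94 = 0.9574 per unit of net cost — still below 1 — so contributing 0 remains dominant for every player.
Everyone keeps their endowment and the group total is 4 × 25 = 100.

100.00 dollars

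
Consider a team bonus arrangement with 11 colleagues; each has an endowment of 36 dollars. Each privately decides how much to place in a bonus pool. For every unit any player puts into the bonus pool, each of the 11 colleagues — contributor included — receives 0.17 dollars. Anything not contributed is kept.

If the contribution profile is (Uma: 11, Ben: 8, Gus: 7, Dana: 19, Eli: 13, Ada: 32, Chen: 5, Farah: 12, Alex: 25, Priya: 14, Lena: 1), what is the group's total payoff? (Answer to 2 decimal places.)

523.89 dollars

Total contributed: 11 + 8 + 7 + 19 + 13 + 32 + 5 + 12 + 25 + 14 + 1 = 147; total kept: 11 × 36 − 147 = 249.
The bonus pool pays out 0.17 × 11 × 147 = 274.89 in aggregate.
Group total = 249 + 274.89 = 523.89.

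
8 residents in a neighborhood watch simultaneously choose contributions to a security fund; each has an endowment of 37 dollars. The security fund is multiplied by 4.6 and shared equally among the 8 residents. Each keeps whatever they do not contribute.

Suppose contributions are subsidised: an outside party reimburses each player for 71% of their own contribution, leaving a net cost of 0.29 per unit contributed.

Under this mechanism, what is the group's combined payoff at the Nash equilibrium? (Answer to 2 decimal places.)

Under the mechanism each unit contributed yields (4.6/8) / 0.29 = 1.9828 back to its contributor per unit of net cost, which exceeds 1, making full contribution the dominant choice for everyone.
So the Nash equilibrium is full contribution by all 8; the group earns 8 × (37 × 0.71 + 4.6 × 37) = 1571.76.

1571.76 dollars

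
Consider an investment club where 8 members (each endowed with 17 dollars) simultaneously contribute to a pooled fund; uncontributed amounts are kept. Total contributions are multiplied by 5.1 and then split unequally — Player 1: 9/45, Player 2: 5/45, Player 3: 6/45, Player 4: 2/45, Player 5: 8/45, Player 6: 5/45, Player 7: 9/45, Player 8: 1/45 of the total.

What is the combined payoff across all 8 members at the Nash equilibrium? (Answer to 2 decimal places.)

For player j, contributing a unit is worthwhile iff 5.1 × (j's share) ≥ 1, i.e. iff j's share is at least 0.1961.
Player 1 and Player 7 are above the threshold, contributing 17 each; the remaining 6 contribute 0. Total contributed: 34.
The pooled fund pays out 5.1 × 34 = 173.40 in total (split across the unequal shares, but the aggregate is all that matters for the group sum).
The 6 free-riders keep 17 each, adding 102. Group total = 102 + 173.40 = 275.40.

275.40 dollars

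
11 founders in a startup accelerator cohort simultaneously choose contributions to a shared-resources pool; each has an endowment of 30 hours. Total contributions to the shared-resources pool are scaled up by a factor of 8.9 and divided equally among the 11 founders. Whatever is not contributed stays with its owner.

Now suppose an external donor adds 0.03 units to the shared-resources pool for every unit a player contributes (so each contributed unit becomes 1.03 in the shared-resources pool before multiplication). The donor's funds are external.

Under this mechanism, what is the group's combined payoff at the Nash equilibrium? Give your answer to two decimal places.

330.00 hours

The effective private return is 8.9 × 1.03 / 11 = 0.8334, which is still under 1, so the mechanism doesn't change anyone's dominant strategy: zero contribution.
Everyone keeps their endowment and the group total is 11 × 30 = 330.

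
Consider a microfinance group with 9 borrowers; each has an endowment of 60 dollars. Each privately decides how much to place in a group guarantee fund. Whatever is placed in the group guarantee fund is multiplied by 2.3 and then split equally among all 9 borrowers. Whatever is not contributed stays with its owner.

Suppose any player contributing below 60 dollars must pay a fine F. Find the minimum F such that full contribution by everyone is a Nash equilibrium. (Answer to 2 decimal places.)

Given the others contribute fully, the best deviation is to contribute 0 (any partial contribution still incurs the fine and gives up units whose private return 0.2556 is below 1).
Deviating from 60 to 0 saves 60 dollars but forfeits the deviator's share of the drop in the group guarantee fund: 2.3/9 × 60 = 15.33.
So the deviation gain is 60 − 15.33 = 44.67, and the fine must be at least 44.67 dollars to wipe it out.

44.67 dollars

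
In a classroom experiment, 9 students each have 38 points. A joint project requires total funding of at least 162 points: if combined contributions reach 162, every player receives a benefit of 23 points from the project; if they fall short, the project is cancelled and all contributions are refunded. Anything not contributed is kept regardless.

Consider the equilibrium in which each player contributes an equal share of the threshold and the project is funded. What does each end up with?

Equal share of the threshold: 162/9 = 18.
At this profile no one gains by cutting their contribution: any cut drops the total below 162, the project is cancelled, contributions are refunded, and the deviator ends with 38, which is less than 38 − 18 + 23 = 43. Contributing more than 18 just wastes the excess. So contributing exactly 18 is a best response.
Each player's payoff: 38 − 18 + 23 = 43.

43 points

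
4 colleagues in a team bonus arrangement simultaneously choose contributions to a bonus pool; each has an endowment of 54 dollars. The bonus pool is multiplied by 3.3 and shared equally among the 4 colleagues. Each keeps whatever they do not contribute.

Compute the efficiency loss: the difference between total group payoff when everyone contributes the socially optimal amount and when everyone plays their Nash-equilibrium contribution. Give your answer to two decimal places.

Each contributed unit returns 3.3/4 = 0.8250 to its contributor — below 1 — so contributing 0 is dominant for every player. At the Nash equilibrium everyone keeps their 54, and the group total is 4 × 54 = 216.
Each contributed unit returns 3.300 to the group as a whole (0.8250 to each of 4 players), which exceeds 1, so the social optimum is full contribution: group total = 3.300 × 216 = 712.80.
Efficiency loss = 712.80 − 216 = 496.80.

496.80 dollars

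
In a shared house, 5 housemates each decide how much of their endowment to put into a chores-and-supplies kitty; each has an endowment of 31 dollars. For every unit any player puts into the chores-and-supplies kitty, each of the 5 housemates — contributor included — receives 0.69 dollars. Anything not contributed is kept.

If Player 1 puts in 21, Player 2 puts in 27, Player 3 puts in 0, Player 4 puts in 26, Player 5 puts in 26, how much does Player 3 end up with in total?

Total contributed: 21 + 27 + 0 + 26 + 26 = 100.
Each receives 0.69 × 100 = 69.00 from the chores-and-supplies kitty.
Player 3 keeps 31 − 0 = 31, so Player 3's payoff is 31 + 69.00 = 100.00.

100.00 dollars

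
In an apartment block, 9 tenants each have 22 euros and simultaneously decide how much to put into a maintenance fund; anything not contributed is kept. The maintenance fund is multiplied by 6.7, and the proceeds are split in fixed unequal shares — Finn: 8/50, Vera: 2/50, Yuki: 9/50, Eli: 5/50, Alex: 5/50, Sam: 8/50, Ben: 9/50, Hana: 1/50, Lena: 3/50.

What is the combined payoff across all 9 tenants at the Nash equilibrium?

699.60 euros

Each unit j contributes comes back to j as 6.7 × (j's share), so j prefers to contribute only if that share exceeds 1/6.7 = 0.1493; otherwise keeping the unit dominates.
Finn, Yuki, Sam and Ben clear that bar, contributing 22 each; the remaining 5 contribute 0. Total contributed: 88.
The maintenance fund pays out 6.7 × 88 = 589.60 in total (split across the unequal shares, but the aggregate is all that matters for the group sum).
The 5 free-riders keep 22 each, adding 110. Group total = 110 + 589.60 = 699.60.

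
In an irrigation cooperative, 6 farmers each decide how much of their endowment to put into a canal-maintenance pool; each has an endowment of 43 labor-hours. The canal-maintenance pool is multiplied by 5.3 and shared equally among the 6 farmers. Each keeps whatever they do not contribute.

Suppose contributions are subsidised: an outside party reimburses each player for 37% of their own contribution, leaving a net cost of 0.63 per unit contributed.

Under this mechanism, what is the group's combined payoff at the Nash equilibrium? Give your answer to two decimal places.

1462.86 labor-hours

Under the mechanism each unit contributed yields (5.3/6) / 0.63 = 1.4021 back to its contributor per unit of net cost, which exceeds 1, making full contribution the dominant choice for everyone.
So the Nash equilibrium is full contribution by all 6; the group earns 6 × (43 × 0.37 + 5.3 × 43) = 1462.86.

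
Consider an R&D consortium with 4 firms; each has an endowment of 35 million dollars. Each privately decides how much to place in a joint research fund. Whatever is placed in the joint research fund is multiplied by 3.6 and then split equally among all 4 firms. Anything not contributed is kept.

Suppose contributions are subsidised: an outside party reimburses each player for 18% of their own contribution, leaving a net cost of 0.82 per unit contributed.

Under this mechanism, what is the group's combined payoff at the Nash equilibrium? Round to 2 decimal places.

With the mechanism, a contributed unit returns (3.6/4) / 0.82 = 1.0976 per unit of net cost to the contributor — now above 1 — so contributing fully is weakly dominant for every player.
At the Nash equilibrium everyone contributes 35. Group total payoff = 4 × (35 × 0.18 + 3.6 × 35) = 529.20.

529.20 million dollars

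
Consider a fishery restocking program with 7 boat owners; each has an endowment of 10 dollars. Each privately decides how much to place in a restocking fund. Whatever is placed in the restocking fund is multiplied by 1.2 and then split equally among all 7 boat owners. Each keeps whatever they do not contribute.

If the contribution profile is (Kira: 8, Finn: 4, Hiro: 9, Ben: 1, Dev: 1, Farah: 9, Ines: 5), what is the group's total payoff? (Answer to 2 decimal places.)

Total contributed: 8 + 4 + 9 + 1 + 1 + 9 + 5 = 37; total kept: 7 × 10 − 37 = 33.
The restocking fund pays out 1.2 × 37 = 44.40 in aggregate.
Group total = 33 + 44.40 = 77.40.

77.40 dollars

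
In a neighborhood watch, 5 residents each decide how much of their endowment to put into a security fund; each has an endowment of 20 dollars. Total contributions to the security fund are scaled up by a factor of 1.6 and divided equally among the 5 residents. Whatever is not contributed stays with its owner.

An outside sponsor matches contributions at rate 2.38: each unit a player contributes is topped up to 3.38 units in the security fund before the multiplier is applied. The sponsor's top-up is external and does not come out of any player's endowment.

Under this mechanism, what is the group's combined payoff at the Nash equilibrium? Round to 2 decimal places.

With the mechanism, a contributed unit returns 1.6 × 3.38 / 5 = 1.0816 per unit of net cost to the contributor — now above 1 — so contributing fully is weakly dominant for every player.
At the Nash equilibrium everyone contributes 20. Group total payoff = 1.6 × 3.38 × 100 = 540.80.

540.80 dollars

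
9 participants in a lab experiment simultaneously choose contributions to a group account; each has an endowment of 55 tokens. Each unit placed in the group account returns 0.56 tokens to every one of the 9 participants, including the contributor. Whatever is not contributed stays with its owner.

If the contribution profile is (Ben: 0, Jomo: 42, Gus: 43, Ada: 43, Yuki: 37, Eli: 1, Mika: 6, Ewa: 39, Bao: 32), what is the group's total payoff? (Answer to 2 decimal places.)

1476.72 tokens

Total contributed: 0 + 42 + 43 + 43 + 37 + 1 + 6 + 39 + 32 = 243; total kept: 9 × 55 − 243 = 252.
The group account pays out 0.56 × 9 × 243 = 1224.72 in aggregate.
Group total = 252 + 1224.72 = 1476.72.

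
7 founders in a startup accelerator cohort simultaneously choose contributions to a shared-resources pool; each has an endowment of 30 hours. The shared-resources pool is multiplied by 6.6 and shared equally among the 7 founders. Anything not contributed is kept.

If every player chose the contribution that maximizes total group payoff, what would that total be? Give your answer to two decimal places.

1386.00 hours

Each contributed unit returns 6.600 to the group as a whole (0.9429 to each of 7 players), which exceeds 1, so the social optimum is full contribution: group total = 6.600 × 210 = 1386.00.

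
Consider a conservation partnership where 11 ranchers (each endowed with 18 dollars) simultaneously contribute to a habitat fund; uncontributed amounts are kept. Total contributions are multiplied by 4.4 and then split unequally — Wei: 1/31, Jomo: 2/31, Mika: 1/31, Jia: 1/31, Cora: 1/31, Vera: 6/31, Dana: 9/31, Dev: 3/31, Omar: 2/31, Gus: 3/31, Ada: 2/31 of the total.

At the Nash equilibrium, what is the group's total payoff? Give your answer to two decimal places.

259.20 dollars

A player with share s gets back 4.4·s per unit contributed, so full contribution is dominant for anyone with s > 1/4.4 = 0.2273 and zero contribution is dominant for anyone below.
Dana alone (share 9/31) is above the threshold, contributing 18; the remaining 10 contribute 0. Total contributed: 18.
The habitat fund pays out 4.4 × 18 = 79.20 in total (split across the unequal shares, but the aggregate is all that matters for the group sum).
The 10 free-riders keep 18 each, adding 180. Group total = 180 + 79.20 = 259.20.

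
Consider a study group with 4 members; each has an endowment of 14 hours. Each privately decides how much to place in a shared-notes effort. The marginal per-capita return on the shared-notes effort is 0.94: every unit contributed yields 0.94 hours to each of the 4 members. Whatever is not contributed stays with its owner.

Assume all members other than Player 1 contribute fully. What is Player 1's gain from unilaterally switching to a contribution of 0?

0.84 hours

Switching from a contribution of 14 to 0 lets Player 1 keep an extra 14 hours, but lowers the shared-notes effort by 14, which costs Player 1 their own share of that drop: 0.94 × 14 = 13.16.
Net gain = 14 − 13.16 = 0.84. The private return per contributed unit (0.94) is below 1, so free-riding is indeed the best response regardless of what the others do.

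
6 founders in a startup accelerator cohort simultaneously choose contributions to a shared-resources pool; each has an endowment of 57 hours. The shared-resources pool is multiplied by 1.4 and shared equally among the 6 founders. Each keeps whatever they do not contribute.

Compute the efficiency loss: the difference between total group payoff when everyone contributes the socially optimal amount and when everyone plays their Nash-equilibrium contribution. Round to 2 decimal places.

136.80 hours

Each contributed unit returns 1.4/6 = 0.2333 to its contributor — below 1 — so contributing 0 is dominant for every player. At the Nash equilibrium everyone keeps their 57, and the group total is 6 × 57 = 342.
Each contributed unit returns 1.400 to the group as a whole (0.2333 to each of 6 players), which exceeds 1, so the social optimum is full contribution: group total = 1.400 × 342 = 478.80.
Efficiency loss = 478.80 − 342 = 136.80.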